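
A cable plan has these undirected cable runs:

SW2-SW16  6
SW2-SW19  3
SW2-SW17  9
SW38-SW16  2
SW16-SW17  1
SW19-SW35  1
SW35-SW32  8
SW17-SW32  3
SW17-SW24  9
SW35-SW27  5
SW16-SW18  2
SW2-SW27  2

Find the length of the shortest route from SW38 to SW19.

Shortest distances from SW38:
SW38: 0
SW16: 2  (via SW38)
SW17: 3  (via SW16)
SW18: 4  (via SW16)
SW32: 6  (via SW17)
SW2: 8  (via SW16)
SW27: 10  (via SW2)
SW19: 11  (via SW2)
Shortest route: SW38–SW16–SW2–SW19 = 11.

11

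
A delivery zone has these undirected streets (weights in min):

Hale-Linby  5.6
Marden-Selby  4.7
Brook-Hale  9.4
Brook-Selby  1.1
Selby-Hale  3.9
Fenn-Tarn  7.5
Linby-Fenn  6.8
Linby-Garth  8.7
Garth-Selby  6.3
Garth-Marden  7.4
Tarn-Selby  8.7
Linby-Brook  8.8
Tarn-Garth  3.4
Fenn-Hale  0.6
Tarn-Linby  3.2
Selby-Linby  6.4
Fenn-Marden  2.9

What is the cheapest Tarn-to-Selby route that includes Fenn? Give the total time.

12 min

Best Tarn to Fenn: Tarn → Fenn costing 7.5
Best Fenn to Selby: Fenn → Hale → Selby costing 4.5
Total via Fenn: 7.5 + 4.5 = 12 min.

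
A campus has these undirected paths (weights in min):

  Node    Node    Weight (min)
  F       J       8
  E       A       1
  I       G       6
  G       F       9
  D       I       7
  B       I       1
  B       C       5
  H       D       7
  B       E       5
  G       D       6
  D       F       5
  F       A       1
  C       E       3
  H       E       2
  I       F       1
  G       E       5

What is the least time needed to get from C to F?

5 min

Compare a few routes:
C - E - B - I - F: 3+5+1+1 = 10
C - B - I - F: 5+1+1 = 7
C - E - A - F: 3+1+1 = 5
Cheapest is C - E - A - F at 5 min.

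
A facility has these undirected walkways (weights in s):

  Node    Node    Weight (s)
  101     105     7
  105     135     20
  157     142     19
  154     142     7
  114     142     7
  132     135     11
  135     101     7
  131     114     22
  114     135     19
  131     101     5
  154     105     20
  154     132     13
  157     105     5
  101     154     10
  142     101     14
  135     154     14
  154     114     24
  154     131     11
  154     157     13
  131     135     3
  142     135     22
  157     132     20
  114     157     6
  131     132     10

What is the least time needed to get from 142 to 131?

18 s

Candidate routes:
142–154–131: 7+11 = 18
142–101–131: 14+5 = 19
Cheapest is 142–154–131 at 18 s.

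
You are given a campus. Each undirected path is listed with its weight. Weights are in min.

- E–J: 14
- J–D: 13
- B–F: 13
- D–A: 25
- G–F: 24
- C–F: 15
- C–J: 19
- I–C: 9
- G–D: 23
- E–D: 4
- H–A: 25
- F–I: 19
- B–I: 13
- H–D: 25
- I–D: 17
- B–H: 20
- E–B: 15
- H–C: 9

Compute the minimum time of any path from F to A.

Candidate routes:
F → C → H → A: 15+9+25 = 49
F → B → E → D → A: 13+15+4+25 = 57
Cheapest is F → C → H → A at 49 min.

49 min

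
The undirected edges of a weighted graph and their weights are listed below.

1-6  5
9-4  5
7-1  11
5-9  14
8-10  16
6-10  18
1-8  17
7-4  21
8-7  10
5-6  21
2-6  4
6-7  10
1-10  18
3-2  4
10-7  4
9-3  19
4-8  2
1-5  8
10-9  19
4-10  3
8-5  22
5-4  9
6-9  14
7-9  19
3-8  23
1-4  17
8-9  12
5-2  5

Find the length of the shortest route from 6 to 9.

14

Compare a few routes:
6 - 9: 14 = 14
6 - 7 - 10 - 4 - 9: 10+4+3+5 = 22
The minimum is 14 via 6 - 9.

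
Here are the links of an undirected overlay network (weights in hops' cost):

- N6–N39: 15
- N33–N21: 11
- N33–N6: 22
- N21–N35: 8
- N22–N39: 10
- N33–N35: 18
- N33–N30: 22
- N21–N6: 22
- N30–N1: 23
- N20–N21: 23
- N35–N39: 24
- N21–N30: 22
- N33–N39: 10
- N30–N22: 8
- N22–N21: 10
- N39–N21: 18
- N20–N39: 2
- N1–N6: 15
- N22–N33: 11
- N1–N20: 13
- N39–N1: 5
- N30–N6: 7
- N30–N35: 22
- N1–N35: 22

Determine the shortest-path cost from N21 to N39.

18 hops' cost

Running Dijkstra from N21:
N21: 0
N35: 8  (via N21)
N22: 10  (via N21)
N33: 11  (via N21)
N30: 18  (via N22)
N39: 18  (via N21)
Shortest route: N21 → N39 = 18 hops' cost.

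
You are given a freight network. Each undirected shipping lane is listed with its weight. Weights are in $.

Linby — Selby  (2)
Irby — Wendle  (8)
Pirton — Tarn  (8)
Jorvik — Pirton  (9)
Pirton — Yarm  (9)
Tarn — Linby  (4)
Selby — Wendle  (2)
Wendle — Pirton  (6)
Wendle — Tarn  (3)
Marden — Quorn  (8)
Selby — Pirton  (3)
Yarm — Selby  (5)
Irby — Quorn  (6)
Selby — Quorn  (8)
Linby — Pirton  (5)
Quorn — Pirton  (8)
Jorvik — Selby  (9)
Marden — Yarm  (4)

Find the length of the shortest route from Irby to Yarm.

$15

Candidate routes:
Irby - Wendle - Selby - Yarm: 8+2+5 = 15
Irby - Quorn - Marden - Yarm: 6+8+4 = 18
Irby - Quorn - Selby - Yarm: 6+8+5 = 19
The minimum is $15 via Irby - Wendle - Selby - Yarm.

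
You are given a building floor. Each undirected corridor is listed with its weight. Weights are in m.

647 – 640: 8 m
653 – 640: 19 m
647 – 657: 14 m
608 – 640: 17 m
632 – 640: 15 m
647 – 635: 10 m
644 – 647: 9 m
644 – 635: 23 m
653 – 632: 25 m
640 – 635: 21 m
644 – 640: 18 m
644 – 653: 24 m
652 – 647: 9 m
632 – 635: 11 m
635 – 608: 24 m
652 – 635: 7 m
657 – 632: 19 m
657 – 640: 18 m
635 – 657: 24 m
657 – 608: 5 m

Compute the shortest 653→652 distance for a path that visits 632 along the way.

Shortest 653→632: 653 → 632 = 25
Best 632 to 652: 632 → 635 → 652 costing 18
Total via 632: 25 + 18 = 43 m.

43 m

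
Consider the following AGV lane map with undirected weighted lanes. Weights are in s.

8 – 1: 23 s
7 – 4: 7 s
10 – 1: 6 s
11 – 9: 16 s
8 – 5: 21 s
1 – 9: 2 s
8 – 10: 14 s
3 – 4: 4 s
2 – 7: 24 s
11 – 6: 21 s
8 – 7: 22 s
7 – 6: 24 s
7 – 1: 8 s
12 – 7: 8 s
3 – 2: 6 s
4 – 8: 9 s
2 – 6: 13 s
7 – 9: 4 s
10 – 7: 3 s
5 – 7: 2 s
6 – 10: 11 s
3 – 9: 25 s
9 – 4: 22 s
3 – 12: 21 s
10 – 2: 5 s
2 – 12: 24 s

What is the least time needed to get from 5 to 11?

22 s

Running Dijkstra from 5:
5: 0
7: 2  (via 5)
10: 5  (via 7)
9: 6  (via 7)
1: 8  (via 9)
4: 9  (via 7)
2: 10  (via 10)
12: 10  (via 7)
3: 13  (via 4)
6: 16  (via 10)
8: 18  (via 4)
11: 22  (via 9)
Shortest route: 5–7–9–11 = 22 s.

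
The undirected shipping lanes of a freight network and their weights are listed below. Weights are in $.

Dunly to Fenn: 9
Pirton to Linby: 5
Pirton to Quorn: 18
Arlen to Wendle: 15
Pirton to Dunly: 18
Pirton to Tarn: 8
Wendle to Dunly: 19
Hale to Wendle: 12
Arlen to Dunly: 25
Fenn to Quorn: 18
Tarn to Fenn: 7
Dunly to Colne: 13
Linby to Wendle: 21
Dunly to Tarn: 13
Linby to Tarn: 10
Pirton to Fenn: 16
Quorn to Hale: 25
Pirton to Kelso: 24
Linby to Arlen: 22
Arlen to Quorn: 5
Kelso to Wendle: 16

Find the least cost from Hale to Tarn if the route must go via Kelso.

Best Hale to Kelso: Hale → Wendle → Kelso costing 28
Best Kelso to Tarn: Kelso → Pirton → Tarn costing 32
Total via Kelso: 28 + 32 = $60.

$60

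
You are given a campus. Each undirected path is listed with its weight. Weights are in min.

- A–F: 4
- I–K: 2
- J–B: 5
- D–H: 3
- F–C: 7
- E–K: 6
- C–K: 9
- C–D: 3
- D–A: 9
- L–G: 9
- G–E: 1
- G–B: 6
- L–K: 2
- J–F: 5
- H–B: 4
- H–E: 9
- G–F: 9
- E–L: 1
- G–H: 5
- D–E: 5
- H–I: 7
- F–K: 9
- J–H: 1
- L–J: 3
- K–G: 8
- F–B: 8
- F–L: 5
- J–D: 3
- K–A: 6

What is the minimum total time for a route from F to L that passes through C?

16 min

Best F to C: F → C costing 7
Best C to L: C → D → J → L costing 9
Total via C: 7 + 9 = 16 min.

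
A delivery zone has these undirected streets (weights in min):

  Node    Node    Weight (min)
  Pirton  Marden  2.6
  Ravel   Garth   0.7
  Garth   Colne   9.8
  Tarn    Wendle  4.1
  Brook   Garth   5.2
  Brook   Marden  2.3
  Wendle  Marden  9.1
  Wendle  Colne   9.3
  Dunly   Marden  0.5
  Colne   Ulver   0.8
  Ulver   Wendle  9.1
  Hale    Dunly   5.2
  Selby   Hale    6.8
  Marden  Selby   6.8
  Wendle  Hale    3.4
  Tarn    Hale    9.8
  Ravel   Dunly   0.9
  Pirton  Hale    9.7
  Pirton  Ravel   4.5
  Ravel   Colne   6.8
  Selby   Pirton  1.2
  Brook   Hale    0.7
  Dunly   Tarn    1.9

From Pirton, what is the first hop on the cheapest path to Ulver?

Compare a few routes:
Pirton → Ravel → Colne → Ulver: 4.5+6.8+0.8 = 12.1
Pirton → Marden → Dunly → Ravel → Garth → Colne → Ulver: 2.6+0.5+0.9+0.7+9.8+0.8 = 15.3
Pirton → Marden → Dunly → Ravel → Colne → Ulver: 2.6+0.5+0.9+6.8+0.8 = 11.6
Pirton → Ravel → Garth → Colne → Ulver: 4.5+0.7+9.8+0.8 = 15.8
The minimum is 11.6 min via Pirton → Marden → Dunly → Ravel → Colne → Ulver.
So from Pirton the first move is to Marden.

Marden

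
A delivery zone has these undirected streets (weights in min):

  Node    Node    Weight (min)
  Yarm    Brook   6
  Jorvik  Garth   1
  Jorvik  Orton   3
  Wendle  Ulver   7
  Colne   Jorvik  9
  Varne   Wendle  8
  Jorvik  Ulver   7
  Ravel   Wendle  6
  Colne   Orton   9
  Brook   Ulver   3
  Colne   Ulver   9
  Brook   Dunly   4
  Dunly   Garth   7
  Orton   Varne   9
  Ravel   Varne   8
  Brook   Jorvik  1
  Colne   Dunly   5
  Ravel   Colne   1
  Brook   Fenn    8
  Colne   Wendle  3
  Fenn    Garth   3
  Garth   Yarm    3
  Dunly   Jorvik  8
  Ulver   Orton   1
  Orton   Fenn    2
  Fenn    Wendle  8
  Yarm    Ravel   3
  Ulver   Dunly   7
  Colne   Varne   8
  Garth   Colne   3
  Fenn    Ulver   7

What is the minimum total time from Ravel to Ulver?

9 min

Compare a few routes:
Ravel–Colne–Garth–Jorvik–Brook–Ulver: 1+3+1+1+3 = 9
Ravel–Colne–Ulver: 1+9 = 10
Ravel–Colne–Garth–Fenn–Orton–Ulver: 1+3+3+2+1 = 10
Cheapest is Ravel–Colne–Garth–Jorvik–Brook–Ulver at 9 min.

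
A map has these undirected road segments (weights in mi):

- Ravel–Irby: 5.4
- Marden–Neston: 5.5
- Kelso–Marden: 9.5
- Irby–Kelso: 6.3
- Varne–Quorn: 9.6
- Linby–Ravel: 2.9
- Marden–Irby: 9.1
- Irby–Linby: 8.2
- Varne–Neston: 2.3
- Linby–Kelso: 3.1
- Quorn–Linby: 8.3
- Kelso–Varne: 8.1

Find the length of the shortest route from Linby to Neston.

Compare a few routes:
Linby–Kelso–Marden–Neston: 3.1+9.5+5.5 = 18.1
Linby–Kelso–Varne–Neston: 3.1+8.1+2.3 = 13.5
The minimum is 13.5 mi via Linby–Kelso–Varne–Neston.

13.5 mi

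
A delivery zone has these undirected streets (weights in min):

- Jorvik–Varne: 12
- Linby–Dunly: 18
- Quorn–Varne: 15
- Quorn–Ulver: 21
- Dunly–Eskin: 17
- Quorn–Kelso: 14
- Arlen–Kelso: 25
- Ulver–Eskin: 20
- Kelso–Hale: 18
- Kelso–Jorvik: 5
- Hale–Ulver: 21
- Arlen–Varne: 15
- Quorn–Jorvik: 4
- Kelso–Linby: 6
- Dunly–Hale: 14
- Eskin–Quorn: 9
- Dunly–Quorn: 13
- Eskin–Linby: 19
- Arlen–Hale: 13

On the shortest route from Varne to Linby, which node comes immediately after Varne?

Jorvik

Compare a few routes:
Varne–Quorn–Jorvik–Kelso–Linby: 15+4+5+6 = 30
Varne–Jorvik–Kelso–Linby: 12+5+6 = 23
Varne–Quorn–Kelso–Linby: 15+14+6 = 35
The minimum is 23 min via Varne–Jorvik–Kelso–Linby.
So from Varne the first move is to Jorvik.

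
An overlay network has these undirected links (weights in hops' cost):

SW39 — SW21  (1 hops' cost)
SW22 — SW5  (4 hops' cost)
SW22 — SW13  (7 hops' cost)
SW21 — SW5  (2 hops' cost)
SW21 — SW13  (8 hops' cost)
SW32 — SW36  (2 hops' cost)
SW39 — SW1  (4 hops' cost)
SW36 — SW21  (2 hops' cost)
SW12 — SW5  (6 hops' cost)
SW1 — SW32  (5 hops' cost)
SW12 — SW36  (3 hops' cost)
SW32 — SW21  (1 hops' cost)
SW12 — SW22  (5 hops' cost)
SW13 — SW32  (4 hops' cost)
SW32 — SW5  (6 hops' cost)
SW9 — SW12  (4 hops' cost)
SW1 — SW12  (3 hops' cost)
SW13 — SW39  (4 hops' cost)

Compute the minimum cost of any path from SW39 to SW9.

Settle nodes by increasing distance from SW39:
SW39: 0
SW21: 1  (via SW39)
SW32: 2  (via SW21)
SW36: 3  (via SW21)
SW5: 3  (via SW21)
SW13: 4  (via SW39)
SW1: 4  (via SW39)
SW12: 6  (via SW36)
SW22: 7  (via SW5)
SW9: 10  (via SW12)
Shortest route: SW39 → SW21 → SW36 → SW12 → SW9 = 10 hops' cost.

10 hops' cost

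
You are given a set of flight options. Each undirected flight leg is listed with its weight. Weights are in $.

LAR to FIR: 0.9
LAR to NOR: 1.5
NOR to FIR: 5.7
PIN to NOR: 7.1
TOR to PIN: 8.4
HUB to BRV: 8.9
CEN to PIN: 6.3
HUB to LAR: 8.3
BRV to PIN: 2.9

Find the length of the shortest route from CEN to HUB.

$18.1

Settle nodes by increasing distance from CEN:
CEN: 0
PIN: 6.3  (via CEN)
BRV: 9.2  (via PIN)
NOR: 13.4  (via PIN)
TOR: 14.7  (via PIN)
LAR: 14.9  (via NOR)
FIR: 15.8  (via LAR)
HUB: 18.1  (via BRV)
Shortest route: CEN → PIN → BRV → HUB = $18.1.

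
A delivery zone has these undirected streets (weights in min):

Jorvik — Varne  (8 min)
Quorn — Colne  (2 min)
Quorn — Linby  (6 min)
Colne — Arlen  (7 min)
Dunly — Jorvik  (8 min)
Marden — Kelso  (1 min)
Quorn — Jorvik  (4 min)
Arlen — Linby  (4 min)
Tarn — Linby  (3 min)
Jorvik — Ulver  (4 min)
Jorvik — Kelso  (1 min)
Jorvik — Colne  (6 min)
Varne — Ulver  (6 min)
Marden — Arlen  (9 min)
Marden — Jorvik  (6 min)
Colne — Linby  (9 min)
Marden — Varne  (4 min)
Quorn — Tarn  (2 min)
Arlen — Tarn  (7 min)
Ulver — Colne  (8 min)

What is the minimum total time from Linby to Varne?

Settle nodes by increasing distance from Linby:
Linby: 0
Tarn: 3  (via Linby)
Arlen: 4  (via Linby)
Quorn: 5  (via Tarn)
Colne: 7  (via Quorn)
Jorvik: 9  (via Quorn)
Kelso: 10  (via Jorvik)
Marden: 11  (via Kelso)
Ulver: 13  (via Jorvik)
Varne: 15  (via Marden)
Shortest route: Linby–Tarn–Quorn–Jorvik–Kelso–Marden–Varne = 15 min.

15 min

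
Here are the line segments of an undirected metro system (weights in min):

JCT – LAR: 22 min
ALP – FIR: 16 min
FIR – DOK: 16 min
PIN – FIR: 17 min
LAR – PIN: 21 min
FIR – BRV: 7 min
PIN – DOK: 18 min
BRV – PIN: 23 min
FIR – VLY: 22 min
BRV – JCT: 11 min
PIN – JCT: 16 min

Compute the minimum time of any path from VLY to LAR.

Candidate routes:
VLY–FIR–BRV–JCT–LAR: 22+7+11+22 = 62
VLY–FIR–PIN–LAR: 22+17+21 = 60
VLY–FIR–BRV–PIN–LAR: 22+7+23+21 = 73
VLY–FIR–PIN–JCT–LAR: 22+17+16+22 = 77
The minimum is 60 min via VLY–FIR–PIN–LAR.

60 min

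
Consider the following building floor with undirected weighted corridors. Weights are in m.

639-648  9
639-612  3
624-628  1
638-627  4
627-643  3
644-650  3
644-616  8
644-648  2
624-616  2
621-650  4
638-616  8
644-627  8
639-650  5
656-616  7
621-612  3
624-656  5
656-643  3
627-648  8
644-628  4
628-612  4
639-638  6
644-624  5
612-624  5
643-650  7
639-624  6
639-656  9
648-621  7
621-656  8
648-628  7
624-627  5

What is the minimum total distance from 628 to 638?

10 m

Candidate routes:
628 → 624 → 627 → 638: 1+5+4 = 10
628 → 612 → 639 → 638: 4+3+6 = 13
628 → 624 → 616 → 638: 1+2+8 = 11
628 → 624 → 639 → 638: 1+6+6 = 13
Cheapest is 628 → 624 → 627 → 638 at 10 m.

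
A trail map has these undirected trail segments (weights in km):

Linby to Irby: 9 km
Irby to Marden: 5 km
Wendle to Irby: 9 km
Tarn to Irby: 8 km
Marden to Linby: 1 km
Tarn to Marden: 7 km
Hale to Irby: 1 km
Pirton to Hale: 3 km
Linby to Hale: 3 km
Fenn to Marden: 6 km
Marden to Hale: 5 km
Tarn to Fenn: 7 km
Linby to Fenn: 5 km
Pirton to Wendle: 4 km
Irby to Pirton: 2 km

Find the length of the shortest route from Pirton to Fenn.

Enumerating some paths:
Pirton–Hale–Linby–Marden–Fenn: 3+3+1+6 = 13
Pirton–Hale–Linby–Fenn: 3+3+5 = 11
The minimum is 11 km via Pirton–Hale–Linby–Fenn.

11 km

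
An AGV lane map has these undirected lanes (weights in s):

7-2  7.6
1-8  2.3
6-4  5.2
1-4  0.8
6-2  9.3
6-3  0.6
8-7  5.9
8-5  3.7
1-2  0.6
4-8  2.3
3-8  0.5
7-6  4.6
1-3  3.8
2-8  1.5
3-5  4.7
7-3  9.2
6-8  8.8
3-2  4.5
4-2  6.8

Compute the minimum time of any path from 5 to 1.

5.8 s

Enumerating some paths:
5 → 8 → 2 → 1: 3.7+1.5+0.6 = 5.8
5 → 8 → 1: 3.7+2.3 = 6
Cheapest is 5 → 8 → 2 → 1 at 5.8 s.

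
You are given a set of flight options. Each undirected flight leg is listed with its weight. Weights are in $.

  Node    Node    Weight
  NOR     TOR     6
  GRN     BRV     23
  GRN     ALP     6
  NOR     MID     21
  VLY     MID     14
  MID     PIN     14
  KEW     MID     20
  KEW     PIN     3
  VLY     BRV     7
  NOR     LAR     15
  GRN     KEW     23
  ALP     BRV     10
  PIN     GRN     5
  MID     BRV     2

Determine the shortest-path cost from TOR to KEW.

Candidate routes:
TOR–NOR–MID–BRV–ALP–GRN–PIN–KEW: 6+21+2+10+6+5+3 = 53
TOR–NOR–MID–PIN–KEW: 6+21+14+3 = 44
TOR–NOR–MID–BRV–GRN–PIN–KEW: 6+21+2+23+5+3 = 60
TOR–NOR–MID–KEW: 6+21+20 = 47
Cheapest is TOR–NOR–MID–PIN–KEW at $44.

$44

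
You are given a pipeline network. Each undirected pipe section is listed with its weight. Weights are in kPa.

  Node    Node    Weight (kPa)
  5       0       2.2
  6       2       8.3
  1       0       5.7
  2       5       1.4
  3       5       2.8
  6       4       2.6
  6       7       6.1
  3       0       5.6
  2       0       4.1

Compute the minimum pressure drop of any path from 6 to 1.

Compare a few routes:
6 → 2 → 0 → 1: 8.3+4.1+5.7 = 18.1
6 → 2 → 5 → 0 → 1: 8.3+1.4+2.2+5.7 = 17.6
The minimum is 17.6 kPa via 6 → 2 → 5 → 0 → 1.

17.6 kPa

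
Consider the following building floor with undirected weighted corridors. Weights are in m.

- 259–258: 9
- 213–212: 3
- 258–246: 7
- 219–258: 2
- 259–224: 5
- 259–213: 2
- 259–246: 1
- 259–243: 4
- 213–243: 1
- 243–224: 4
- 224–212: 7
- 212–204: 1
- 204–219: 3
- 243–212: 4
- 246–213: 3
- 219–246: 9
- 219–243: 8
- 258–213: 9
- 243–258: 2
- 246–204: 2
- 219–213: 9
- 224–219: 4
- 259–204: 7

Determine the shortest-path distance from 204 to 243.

5 m

Settle nodes by increasing distance from 204:
204: 0
212: 1  (via 204)
246: 2  (via 204)
219: 3  (via 204)
259: 3  (via 246)
213: 4  (via 212)
243: 5  (via 212)
Shortest route: 204–212–243 = 5 m.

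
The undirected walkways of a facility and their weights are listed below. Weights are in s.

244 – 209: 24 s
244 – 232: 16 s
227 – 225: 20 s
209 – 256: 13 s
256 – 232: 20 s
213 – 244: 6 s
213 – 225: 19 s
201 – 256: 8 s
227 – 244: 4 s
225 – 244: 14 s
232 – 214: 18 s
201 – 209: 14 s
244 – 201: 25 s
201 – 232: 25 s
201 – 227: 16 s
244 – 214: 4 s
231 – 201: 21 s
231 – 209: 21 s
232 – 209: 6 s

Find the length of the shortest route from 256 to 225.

42 s

Running Dijkstra from 256:
256: 0
201: 8  (via 256)
209: 13  (via 256)
232: 19  (via 209)
227: 24  (via 201)
244: 28  (via 227)
231: 29  (via 201)
214: 32  (via 244)
213: 34  (via 244)
225: 42  (via 244)
Shortest route: 256 → 201 → 227 → 244 → 225 = 42 s.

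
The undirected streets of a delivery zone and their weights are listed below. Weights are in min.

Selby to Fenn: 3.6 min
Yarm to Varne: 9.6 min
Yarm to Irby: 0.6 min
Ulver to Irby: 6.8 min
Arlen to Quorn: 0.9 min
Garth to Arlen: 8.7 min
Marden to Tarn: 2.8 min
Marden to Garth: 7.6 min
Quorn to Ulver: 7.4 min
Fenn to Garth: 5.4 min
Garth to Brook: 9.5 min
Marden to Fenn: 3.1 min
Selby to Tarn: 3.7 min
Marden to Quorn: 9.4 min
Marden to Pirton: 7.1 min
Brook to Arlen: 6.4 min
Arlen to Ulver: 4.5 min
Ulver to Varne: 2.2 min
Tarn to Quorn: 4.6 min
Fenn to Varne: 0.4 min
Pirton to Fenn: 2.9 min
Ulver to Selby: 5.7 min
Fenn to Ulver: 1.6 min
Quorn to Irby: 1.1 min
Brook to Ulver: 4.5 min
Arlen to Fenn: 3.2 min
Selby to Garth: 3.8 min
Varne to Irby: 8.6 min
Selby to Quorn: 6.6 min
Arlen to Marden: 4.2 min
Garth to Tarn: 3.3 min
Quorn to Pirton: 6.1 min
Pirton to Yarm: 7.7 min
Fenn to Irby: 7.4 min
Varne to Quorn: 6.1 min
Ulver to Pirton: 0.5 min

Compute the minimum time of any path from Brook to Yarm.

Candidate routes:
Brook → Arlen → Quorn → Irby → Yarm: 6.4+0.9+1.1+0.6 = 9
Brook → Ulver → Fenn → Arlen → Quorn → Irby → Yarm: 4.5+1.6+3.2+0.9+1.1+0.6 = 11.9
Brook → Ulver → Irby → Yarm: 4.5+6.8+0.6 = 11.9
Brook → Ulver → Arlen → Quorn → Irby → Yarm: 4.5+4.5+0.9+1.1+0.6 = 11.6
Cheapest is Brook → Arlen → Quorn → Irby → Yarm at 9 min.

9 min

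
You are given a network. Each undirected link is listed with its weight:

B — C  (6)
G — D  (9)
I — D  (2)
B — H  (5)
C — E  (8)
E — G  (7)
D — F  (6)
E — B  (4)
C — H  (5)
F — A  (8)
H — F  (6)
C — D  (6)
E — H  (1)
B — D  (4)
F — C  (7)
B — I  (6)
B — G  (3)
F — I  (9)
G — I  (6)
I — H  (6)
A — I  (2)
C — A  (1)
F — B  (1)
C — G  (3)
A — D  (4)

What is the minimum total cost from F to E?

5

Shortest distances from F:
F: 0
B: 1  (via F)
G: 4  (via B)
D: 5  (via B)
E: 5  (via B)
Shortest route: F → B → E = 5.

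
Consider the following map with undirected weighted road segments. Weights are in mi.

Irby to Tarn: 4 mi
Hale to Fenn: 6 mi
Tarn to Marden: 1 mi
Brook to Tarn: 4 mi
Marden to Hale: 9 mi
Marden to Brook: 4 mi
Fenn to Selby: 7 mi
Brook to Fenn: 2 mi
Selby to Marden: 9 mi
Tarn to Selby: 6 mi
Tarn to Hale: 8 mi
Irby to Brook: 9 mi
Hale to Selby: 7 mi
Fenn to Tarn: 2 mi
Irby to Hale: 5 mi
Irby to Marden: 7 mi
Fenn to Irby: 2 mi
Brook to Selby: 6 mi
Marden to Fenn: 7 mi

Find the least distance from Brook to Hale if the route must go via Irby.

9 mi

Best Brook to Irby: Brook–Fenn–Irby costing 4
Best Irby to Hale: Irby–Hale costing 5
Total via Irby: 4 + 5 = 9 mi.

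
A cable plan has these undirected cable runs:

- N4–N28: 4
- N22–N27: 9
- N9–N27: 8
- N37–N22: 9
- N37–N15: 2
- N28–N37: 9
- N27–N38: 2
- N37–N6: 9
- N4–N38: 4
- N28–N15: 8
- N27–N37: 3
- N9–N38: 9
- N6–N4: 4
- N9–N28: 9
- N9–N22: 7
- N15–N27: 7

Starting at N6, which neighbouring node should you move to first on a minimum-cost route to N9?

Candidate routes:
N6 → N37 → N27 → N9: 9+3+8 = 20
N6 → N37 → N27 → N38 → N9: 9+3+2+9 = 23
N6 → N4 → N38 → N9: 4+4+9 = 17
N6 → N4 → N38 → N27 → N9: 4+4+2+8 = 18
Cheapest is N6 → N4 → N38 → N9 at 17.
So from N6 the first move is to N4.

N4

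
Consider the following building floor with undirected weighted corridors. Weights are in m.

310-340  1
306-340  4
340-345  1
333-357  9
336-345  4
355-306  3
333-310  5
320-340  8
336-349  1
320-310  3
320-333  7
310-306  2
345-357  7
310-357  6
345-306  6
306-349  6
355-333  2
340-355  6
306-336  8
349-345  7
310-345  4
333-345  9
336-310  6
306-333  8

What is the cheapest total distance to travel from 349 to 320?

10 m

Compare a few routes:
349 - 336 - 310 - 320: 1+6+3 = 10
349 - 345 - 340 - 310 - 320: 7+1+1+3 = 12
349 - 306 - 310 - 320: 6+2+3 = 11
349 - 336 - 345 - 310 - 320: 1+4+4+3 = 12
The minimum is 10 m via 349 - 336 - 310 - 320.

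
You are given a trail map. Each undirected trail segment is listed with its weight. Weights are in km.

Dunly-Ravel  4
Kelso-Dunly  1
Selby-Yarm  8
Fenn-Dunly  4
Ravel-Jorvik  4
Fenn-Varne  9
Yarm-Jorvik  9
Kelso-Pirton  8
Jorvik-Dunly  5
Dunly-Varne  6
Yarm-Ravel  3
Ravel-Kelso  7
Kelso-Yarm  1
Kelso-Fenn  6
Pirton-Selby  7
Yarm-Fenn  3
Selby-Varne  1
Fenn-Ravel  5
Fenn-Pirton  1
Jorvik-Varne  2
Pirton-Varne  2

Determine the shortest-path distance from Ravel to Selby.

Running Dijkstra from Ravel:
Ravel: 0
Yarm: 3  (via Ravel)
Kelso: 4  (via Yarm)
Dunly: 4  (via Ravel)
Jorvik: 4  (via Ravel)
Fenn: 5  (via Ravel)
Varne: 6  (via Jorvik)
Pirton: 6  (via Fenn)
Selby: 7  (via Varne)
Shortest route: Ravel → Jorvik → Varne → Selby = 7 km.

7 km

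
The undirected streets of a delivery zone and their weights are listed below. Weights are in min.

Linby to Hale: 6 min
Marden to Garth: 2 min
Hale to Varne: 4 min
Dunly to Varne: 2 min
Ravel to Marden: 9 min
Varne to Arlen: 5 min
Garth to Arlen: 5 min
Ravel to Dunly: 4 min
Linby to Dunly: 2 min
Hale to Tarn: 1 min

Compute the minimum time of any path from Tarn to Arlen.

10 min

Settle nodes by increasing distance from Tarn:
Tarn: 0
Hale: 1  (via Tarn)
Varne: 5  (via Hale)
Dunly: 7  (via Varne)
Linby: 7  (via Hale)
Arlen: 10  (via Varne)
Shortest route: Tarn → Hale → Varne → Arlen = 10 min.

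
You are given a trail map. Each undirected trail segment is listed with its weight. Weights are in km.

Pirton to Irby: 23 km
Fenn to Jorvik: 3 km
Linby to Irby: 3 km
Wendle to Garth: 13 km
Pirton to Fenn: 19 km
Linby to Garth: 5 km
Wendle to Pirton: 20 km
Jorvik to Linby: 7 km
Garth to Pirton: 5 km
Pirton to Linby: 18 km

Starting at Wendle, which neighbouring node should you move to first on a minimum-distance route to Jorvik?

Garth

Compare a few routes:
Wendle → Garth → Pirton → Fenn → Jorvik: 13+5+19+3 = 40
Wendle → Pirton → Garth → Linby → Jorvik: 20+5+5+7 = 37
Wendle → Pirton → Fenn → Jorvik: 20+19+3 = 42
Wendle → Garth → Linby → Jorvik: 13+5+7 = 25
The minimum is 25 km via Wendle → Garth → Linby → Jorvik.
So from Wendle the first move is to Garth.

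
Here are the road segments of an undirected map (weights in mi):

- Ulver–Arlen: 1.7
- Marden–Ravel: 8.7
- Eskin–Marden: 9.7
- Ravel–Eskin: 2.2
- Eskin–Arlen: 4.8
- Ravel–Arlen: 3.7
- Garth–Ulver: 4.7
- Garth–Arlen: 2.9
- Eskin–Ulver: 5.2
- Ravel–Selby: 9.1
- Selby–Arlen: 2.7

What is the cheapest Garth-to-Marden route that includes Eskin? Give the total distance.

Best Garth to Eskin: Garth → Arlen → Eskin costing 7.7
Best Eskin to Marden: Eskin → Marden costing 9.7
Total via Eskin: 7.7 + 9.7 = 17.4 mi.

17.4 mi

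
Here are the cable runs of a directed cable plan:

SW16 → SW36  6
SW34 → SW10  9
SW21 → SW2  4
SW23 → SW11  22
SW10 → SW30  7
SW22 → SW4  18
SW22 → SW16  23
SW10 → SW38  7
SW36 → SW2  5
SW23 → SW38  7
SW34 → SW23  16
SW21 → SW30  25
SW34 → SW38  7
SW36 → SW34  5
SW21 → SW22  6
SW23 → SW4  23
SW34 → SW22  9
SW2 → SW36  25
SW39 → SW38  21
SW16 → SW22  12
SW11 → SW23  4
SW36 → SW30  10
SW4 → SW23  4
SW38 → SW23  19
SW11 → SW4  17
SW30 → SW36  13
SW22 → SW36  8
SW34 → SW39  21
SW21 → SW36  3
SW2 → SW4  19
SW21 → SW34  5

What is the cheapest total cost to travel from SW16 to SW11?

49

Running Dijkstra from SW16:
SW16: 0
SW36: 6  (via SW16)
SW2: 11  (via SW36)
SW34: 11  (via SW36)
SW22: 12  (via SW16)
SW30: 16  (via SW36)
SW38: 18  (via SW34)
SW10: 20  (via SW34)
SW23: 27  (via SW34)
SW4: 30  (via SW2)
SW39: 32  (via SW34)
SW11: 49  (via SW23)
Shortest route: SW16 → SW36 → SW34 → SW23 → SW11 = 49.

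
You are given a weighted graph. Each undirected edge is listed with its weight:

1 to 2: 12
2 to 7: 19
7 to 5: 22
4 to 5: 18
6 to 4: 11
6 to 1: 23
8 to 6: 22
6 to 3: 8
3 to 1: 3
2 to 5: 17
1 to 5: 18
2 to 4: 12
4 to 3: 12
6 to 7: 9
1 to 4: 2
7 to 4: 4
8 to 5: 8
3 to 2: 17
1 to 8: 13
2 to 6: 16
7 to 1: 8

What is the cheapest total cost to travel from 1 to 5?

Running Dijkstra from 1:
1: 0
4: 2  (via 1)
3: 3  (via 1)
7: 6  (via 4)
6: 11  (via 3)
2: 12  (via 1)
8: 13  (via 1)
5: 18  (via 1)
Shortest route: 1 → 5 = 18.

18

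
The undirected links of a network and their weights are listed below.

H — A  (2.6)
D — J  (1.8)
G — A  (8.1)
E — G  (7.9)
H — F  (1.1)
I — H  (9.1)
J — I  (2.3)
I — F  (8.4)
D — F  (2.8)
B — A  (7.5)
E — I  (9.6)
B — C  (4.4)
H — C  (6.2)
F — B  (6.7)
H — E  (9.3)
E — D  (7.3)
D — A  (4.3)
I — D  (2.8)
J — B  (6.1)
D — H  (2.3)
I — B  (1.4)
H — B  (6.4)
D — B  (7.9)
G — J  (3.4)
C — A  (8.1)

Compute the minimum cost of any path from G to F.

Shortest distances from G:
G: 0
J: 3.4  (via G)
D: 5.2  (via J)
I: 5.7  (via J)
B: 7.1  (via I)
H: 7.5  (via D)
E: 7.9  (via G)
F: 8  (via D)
Shortest route: G → J → D → F = 8.

8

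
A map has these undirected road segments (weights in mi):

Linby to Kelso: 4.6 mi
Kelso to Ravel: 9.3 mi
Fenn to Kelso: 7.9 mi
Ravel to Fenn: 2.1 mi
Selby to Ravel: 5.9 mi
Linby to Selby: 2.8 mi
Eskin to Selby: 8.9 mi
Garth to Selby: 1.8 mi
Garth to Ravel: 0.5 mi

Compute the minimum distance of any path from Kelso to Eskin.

16.3 mi

Candidate routes:
Kelso - Ravel - Garth - Selby - Eskin: 9.3+0.5+1.8+8.9 = 20.5
Kelso - Fenn - Ravel - Garth - Selby - Eskin: 7.9+2.1+0.5+1.8+8.9 = 21.2
Kelso - Linby - Selby - Eskin: 4.6+2.8+8.9 = 16.3
Kelso - Ravel - Selby - Eskin: 9.3+5.9+8.9 = 24.1
The minimum is 16.3 mi via Kelso - Linby - Selby - Eskin.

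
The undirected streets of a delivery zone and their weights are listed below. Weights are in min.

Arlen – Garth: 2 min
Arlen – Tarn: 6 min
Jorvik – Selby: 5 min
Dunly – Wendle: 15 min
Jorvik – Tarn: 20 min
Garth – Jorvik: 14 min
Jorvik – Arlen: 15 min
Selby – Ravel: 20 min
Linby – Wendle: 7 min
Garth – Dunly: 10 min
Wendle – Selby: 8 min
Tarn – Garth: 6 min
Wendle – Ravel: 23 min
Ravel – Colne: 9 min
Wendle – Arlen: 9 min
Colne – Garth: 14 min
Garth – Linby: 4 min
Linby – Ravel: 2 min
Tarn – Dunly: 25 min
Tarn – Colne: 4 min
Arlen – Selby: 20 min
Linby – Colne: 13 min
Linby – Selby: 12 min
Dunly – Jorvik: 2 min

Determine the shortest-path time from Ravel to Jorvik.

Compare a few routes:
Ravel–Linby–Garth–Dunly–Jorvik: 2+4+10+2 = 18
Ravel–Linby–Selby–Jorvik: 2+12+5 = 19
The minimum is 18 min via Ravel–Linby–Garth–Dunly–Jorvik.

18 min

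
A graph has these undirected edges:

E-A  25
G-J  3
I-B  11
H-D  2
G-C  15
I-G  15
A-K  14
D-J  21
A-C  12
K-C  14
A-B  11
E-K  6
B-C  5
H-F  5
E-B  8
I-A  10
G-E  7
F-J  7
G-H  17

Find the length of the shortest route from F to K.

23

Enumerating some paths:
F–J–G–E–K: 7+3+7+6 = 23
F–J–G–C–K: 7+3+15+14 = 39
F–H–G–E–K: 5+17+7+6 = 35
Cheapest is F–J–G–E–K at 23.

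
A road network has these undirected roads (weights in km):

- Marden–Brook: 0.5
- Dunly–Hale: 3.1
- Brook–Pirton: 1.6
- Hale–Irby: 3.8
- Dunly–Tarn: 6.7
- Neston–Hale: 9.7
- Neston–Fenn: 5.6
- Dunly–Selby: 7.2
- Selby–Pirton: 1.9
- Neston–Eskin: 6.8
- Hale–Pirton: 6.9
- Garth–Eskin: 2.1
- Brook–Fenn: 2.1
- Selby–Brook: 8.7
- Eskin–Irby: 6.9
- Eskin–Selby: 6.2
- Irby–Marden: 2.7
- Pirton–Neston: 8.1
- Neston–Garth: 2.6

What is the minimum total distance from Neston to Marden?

Running Dijkstra from Neston:
Neston: 0
Garth: 2.6  (via Neston)
Eskin: 4.7  (via Garth)
Fenn: 5.6  (via Neston)
Brook: 7.7  (via Fenn)
Pirton: 8.1  (via Neston)
Marden: 8.2  (via Brook)
Shortest route: Neston → Fenn → Brook → Marden = 8.2 km.

8.2 km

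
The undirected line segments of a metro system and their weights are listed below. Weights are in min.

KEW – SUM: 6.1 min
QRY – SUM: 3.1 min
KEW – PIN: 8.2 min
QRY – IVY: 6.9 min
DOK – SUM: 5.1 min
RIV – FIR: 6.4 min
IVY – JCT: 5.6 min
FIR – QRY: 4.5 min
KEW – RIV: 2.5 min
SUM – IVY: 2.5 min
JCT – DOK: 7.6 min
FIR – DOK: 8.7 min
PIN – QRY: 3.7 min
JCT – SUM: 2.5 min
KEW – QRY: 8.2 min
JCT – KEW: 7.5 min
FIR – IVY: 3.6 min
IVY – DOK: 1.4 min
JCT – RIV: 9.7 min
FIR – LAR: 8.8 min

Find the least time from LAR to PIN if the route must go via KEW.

Best LAR to KEW: LAR–FIR–RIV–KEW costing 17.7
Shortest KEW→PIN: KEW–PIN = 8.2
Total via KEW: 17.7 + 8.2 = 25.9 min.

25.9 min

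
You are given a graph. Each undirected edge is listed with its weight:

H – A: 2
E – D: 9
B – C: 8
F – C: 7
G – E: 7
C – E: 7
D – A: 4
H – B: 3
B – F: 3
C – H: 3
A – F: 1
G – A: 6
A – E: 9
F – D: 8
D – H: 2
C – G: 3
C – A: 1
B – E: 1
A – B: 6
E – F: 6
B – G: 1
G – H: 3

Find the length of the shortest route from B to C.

4

Compare a few routes:
B - H - A - C: 3+2+1 = 6
B - G - C: 1+3 = 4
B - F - A - C: 3+1+1 = 5
Cheapest is B - G - C at 4.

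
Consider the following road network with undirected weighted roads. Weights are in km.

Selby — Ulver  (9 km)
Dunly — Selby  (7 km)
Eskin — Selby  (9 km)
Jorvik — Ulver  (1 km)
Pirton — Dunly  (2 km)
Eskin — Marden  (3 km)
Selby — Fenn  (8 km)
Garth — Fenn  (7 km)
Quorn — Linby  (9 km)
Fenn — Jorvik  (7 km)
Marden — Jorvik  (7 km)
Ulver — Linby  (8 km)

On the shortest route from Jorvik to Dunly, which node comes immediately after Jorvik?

Candidate routes:
Jorvik → Ulver → Selby → Dunly: 1+9+7 = 17
Jorvik → Fenn → Selby → Dunly: 7+8+7 = 22
Cheapest is Jorvik → Ulver → Selby → Dunly at 17 km.
So from Jorvik the first move is to Ulver.

Ulver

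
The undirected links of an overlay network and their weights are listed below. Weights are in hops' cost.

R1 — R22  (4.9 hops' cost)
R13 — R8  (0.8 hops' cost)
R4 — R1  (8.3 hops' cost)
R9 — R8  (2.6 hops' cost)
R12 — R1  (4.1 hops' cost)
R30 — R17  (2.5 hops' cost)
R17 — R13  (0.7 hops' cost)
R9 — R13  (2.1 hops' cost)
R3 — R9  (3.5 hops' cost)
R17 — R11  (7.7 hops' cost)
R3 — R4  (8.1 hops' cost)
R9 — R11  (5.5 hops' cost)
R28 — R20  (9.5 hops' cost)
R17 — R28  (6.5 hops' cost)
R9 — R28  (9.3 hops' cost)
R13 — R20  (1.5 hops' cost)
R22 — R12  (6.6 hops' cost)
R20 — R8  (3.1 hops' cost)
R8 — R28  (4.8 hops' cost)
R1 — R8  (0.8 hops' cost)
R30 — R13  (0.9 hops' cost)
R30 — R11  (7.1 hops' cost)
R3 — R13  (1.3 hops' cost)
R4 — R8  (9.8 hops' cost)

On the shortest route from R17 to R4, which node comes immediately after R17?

Candidate routes:
R17 - R13 - R3 - R4: 0.7+1.3+8.1 = 10.1
R17 - R13 - R8 - R1 - R4: 0.7+0.8+0.8+8.3 = 10.6
Cheapest is R17 - R13 - R3 - R4 at 10.1 hops' cost.
So from R17 the first move is to R13.

R13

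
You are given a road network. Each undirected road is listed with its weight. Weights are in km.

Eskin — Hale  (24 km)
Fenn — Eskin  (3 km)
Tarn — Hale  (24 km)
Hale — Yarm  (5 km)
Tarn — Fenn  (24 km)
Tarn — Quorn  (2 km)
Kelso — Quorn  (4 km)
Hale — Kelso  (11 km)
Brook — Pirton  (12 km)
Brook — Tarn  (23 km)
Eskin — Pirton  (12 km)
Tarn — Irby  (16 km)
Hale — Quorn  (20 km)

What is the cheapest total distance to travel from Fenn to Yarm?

32 km

Settle nodes by increasing distance from Fenn:
Fenn: 0
Eskin: 3  (via Fenn)
Pirton: 15  (via Eskin)
Tarn: 24  (via Fenn)
Quorn: 26  (via Tarn)
Brook: 27  (via Pirton)
Hale: 27  (via Eskin)
Kelso: 30  (via Quorn)
Yarm: 32  (via Hale)
Shortest route: Fenn–Eskin–Hale–Yarm = 32 km.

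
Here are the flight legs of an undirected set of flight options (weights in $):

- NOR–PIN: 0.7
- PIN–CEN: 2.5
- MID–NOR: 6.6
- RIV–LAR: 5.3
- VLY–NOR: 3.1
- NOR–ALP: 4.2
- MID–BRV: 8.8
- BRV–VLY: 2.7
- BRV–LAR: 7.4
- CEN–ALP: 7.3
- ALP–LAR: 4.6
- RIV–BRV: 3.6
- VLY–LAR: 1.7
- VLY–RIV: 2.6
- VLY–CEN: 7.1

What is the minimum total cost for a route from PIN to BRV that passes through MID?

Shortest PIN→MID: PIN–NOR–MID = 7.3
Best MID to BRV: MID–BRV costing 8.8
Total via MID: 7.3 + 8.8 = $16.1.

$16.1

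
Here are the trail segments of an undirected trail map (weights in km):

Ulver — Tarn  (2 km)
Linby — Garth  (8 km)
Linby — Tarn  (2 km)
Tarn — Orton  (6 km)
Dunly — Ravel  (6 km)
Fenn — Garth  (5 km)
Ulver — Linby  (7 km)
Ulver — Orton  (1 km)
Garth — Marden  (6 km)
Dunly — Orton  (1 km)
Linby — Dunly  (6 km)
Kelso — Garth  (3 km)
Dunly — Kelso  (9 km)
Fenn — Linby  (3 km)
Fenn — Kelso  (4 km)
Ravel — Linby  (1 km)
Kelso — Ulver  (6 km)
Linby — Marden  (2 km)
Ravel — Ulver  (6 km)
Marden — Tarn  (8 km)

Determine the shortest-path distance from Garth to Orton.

10 km

Running Dijkstra from Garth:
Garth: 0
Kelso: 3  (via Garth)
Fenn: 5  (via Garth)
Marden: 6  (via Garth)
Linby: 8  (via Garth)
Ravel: 9  (via Linby)
Ulver: 9  (via Kelso)
Orton: 10  (via Ulver)
Shortest route: Garth → Kelso → Ulver → Orton = 10 km.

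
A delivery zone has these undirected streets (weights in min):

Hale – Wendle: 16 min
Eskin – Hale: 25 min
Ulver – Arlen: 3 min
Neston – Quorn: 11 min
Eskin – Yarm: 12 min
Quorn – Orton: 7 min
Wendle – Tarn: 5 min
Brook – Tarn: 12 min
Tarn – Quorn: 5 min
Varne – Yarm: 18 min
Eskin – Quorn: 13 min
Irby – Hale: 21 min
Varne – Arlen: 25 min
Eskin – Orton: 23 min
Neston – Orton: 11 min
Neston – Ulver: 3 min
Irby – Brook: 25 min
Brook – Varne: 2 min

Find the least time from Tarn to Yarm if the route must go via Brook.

Shortest Tarn→Brook: Tarn → Brook = 12
Best Brook to Yarm: Brook → Varne → Yarm costing 20
Total via Brook: 12 + 20 = 32 min.

32 min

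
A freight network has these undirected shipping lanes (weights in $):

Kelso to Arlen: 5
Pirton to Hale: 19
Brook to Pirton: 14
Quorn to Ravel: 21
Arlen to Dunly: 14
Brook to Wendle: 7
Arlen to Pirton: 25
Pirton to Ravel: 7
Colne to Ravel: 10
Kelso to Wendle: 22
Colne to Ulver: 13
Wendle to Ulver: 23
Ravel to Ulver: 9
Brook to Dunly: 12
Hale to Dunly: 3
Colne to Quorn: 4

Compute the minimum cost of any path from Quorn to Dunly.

$43

Candidate routes:
Quorn → Colne → Ravel → Pirton → Brook → Dunly: 4+10+7+14+12 = 47
Quorn → Ravel → Pirton → Hale → Dunly: 21+7+19+3 = 50
Quorn → Colne → Ravel → Pirton → Hale → Dunly: 4+10+7+19+3 = 43
The minimum is $43 via Quorn → Colne → Ravel → Pirton → Hale → Dunly.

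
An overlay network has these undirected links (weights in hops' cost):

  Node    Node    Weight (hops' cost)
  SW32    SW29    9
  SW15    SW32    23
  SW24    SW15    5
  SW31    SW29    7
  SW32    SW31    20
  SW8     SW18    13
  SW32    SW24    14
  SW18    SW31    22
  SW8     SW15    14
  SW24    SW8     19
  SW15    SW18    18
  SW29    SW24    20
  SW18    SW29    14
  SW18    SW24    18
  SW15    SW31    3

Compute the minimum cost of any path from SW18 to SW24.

18 hops' cost

Candidate routes:
SW18–SW24: 18 = 18
SW18–SW31–SW15–SW24: 22+3+5 = 30
SW18–SW15–SW24: 18+5 = 23
SW18–SW29–SW31–SW15–SW24: 14+7+3+5 = 29
The minimum is 18 hops' cost via SW18–SW24.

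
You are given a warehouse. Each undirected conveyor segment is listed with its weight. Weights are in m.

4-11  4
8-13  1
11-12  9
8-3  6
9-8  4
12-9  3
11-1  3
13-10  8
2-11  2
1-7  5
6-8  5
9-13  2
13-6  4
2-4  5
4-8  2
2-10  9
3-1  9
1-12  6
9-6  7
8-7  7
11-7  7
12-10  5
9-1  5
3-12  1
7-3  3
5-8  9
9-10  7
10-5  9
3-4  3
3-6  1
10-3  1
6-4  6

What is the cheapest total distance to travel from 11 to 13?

Running Dijkstra from 11:
11: 0
2: 2  (via 11)
1: 3  (via 11)
4: 4  (via 11)
8: 6  (via 4)
3: 7  (via 4)
7: 7  (via 11)
13: 7  (via 8)
Shortest route: 11–4–8–13 = 7 m.

7 m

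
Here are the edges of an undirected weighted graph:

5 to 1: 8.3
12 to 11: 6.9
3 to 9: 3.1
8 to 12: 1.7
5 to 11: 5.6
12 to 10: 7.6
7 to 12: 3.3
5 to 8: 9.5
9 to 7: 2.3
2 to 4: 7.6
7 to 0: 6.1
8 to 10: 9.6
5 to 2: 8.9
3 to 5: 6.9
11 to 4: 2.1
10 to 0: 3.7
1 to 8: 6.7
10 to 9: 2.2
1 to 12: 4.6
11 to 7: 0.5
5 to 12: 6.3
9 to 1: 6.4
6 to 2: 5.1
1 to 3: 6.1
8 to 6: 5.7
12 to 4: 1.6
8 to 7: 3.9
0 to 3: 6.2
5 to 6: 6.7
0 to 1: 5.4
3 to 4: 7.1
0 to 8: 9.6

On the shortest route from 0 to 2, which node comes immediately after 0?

Compare a few routes:
0 - 7 - 12 - 4 - 2: 6.1+3.3+1.6+7.6 = 18.6
0 - 7 - 11 - 4 - 2: 6.1+0.5+2.1+7.6 = 16.3
0 - 10 - 9 - 7 - 11 - 4 - 2: 3.7+2.2+2.3+0.5+2.1+7.6 = 18.4
The minimum is 16.3 via 0 - 7 - 11 - 4 - 2.
So from 0 the first move is to 7.

7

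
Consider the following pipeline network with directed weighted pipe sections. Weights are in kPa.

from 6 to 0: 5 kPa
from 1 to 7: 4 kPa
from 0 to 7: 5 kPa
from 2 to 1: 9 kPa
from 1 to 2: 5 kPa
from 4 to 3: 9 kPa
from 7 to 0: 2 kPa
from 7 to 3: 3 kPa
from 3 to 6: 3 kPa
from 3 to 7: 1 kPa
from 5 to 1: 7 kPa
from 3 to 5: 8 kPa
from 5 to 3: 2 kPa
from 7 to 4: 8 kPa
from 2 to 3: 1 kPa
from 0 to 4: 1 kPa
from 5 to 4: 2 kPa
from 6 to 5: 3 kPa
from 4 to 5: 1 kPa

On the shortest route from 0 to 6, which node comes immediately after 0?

4

Candidate routes:
0–4–3–6: 1+9+3 = 13
0–7–3–6: 5+3+3 = 11
0–4–5–3–6: 1+1+2+3 = 7
The minimum is 7 kPa via 0–4–5–3–6.
So from 0 the first move is to 4.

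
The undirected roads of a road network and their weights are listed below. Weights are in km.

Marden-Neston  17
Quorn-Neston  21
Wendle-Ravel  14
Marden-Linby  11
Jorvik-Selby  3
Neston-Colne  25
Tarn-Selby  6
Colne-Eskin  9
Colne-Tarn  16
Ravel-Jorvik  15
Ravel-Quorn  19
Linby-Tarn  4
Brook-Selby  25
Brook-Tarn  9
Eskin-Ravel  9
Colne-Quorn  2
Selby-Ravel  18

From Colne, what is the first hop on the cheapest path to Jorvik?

Tarn

Candidate routes:
Colne - Tarn - Selby - Jorvik: 16+6+3 = 25
Colne - Eskin - Ravel - Jorvik: 9+9+15 = 33
Cheapest is Colne - Tarn - Selby - Jorvik at 25 km.
So from Colne the first move is to Tarn.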